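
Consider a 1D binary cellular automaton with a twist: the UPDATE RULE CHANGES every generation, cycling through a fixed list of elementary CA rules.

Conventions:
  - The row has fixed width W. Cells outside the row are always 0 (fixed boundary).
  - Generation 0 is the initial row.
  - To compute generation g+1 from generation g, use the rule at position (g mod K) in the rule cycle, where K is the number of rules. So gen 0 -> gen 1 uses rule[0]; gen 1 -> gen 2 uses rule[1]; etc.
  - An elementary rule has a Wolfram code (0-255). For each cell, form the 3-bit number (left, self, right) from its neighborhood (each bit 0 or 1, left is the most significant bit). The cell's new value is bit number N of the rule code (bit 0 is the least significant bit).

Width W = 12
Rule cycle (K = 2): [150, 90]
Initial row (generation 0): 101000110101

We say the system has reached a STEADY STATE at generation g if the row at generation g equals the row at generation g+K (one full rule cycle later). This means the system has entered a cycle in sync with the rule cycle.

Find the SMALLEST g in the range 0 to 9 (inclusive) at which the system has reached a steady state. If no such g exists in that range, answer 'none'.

Gen 0: 101000110101
Gen 1 (rule 150): 101101000101
Gen 2 (rule 90): 001100101000
Gen 3 (rule 150): 010011101100
Gen 4 (rule 90): 101110101110
Gen 5 (rule 150): 100100100101
Gen 6 (rule 90): 011011011000
Gen 7 (rule 150): 100000000100
Gen 8 (rule 90): 010000001010
Gen 9 (rule 150): 111000011011
Gen 10 (rule 90): 101100111011
Gen 11 (rule 150): 100011010000

Answer: none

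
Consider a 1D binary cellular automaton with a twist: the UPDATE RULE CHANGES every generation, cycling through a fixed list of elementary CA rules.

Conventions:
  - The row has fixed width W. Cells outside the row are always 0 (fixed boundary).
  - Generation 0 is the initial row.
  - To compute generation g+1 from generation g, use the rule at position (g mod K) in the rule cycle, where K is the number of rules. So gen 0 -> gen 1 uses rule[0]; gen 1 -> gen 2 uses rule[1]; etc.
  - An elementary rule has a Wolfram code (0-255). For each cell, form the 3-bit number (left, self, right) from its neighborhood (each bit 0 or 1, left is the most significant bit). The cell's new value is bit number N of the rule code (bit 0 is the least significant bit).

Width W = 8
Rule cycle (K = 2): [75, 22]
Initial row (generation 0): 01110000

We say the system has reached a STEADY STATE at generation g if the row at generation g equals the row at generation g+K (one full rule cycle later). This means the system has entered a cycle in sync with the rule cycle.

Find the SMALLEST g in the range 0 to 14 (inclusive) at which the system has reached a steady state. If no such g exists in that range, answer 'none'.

Answer: 6

Derivation:
Gen 0: 01110000
Gen 1 (rule 75): 11010111
Gen 2 (rule 22): 00010000
Gen 3 (rule 75): 11100111
Gen 4 (rule 22): 00011000
Gen 5 (rule 75): 11111011
Gen 6 (rule 22): 00000000
Gen 7 (rule 75): 11111111
Gen 8 (rule 22): 00000000
Gen 9 (rule 75): 11111111
Gen 10 (rule 22): 00000000
Gen 11 (rule 75): 11111111
Gen 12 (rule 22): 00000000
Gen 13 (rule 75): 11111111
Gen 14 (rule 22): 00000000
Gen 15 (rule 75): 11111111
Gen 16 (rule 22): 00000000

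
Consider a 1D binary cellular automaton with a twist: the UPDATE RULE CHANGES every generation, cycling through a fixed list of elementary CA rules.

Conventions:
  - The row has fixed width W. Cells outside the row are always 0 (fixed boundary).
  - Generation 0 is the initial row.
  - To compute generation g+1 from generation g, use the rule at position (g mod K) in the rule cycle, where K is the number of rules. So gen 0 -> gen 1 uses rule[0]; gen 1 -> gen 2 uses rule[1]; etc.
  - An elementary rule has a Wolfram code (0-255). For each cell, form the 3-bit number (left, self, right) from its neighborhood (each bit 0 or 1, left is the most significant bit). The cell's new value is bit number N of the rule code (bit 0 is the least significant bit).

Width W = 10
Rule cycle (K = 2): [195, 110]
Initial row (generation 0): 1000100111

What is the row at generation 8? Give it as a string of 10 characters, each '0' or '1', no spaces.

Gen 0: 1000100111
Gen 1 (rule 195): 0011001011
Gen 2 (rule 110): 0111011111
Gen 3 (rule 195): 1011001111
Gen 4 (rule 110): 1111011001
Gen 5 (rule 195): 0111001010
Gen 6 (rule 110): 1101011110
Gen 7 (rule 195): 0100001110
Gen 8 (rule 110): 1100011010

Answer: 1100011010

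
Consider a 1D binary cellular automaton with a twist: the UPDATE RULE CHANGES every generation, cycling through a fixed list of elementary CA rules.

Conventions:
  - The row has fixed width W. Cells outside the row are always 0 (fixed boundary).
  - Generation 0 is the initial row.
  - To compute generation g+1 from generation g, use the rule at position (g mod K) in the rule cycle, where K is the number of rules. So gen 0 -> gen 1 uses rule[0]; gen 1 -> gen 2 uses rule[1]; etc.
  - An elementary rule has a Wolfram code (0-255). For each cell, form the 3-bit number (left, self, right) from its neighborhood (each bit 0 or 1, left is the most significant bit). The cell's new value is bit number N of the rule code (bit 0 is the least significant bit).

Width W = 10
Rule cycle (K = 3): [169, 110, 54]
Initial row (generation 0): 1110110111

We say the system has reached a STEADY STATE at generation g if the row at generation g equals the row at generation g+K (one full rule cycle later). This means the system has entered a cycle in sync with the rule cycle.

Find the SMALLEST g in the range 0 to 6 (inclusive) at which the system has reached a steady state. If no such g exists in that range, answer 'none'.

Answer: none

Derivation:
Gen 0: 1110110111
Gen 1 (rule 169): 1101101110
Gen 2 (rule 110): 1111111010
Gen 3 (rule 54): 0000000111
Gen 4 (rule 169): 1111110110
Gen 5 (rule 110): 1000011110
Gen 6 (rule 54): 1100100001
Gen 7 (rule 169): 1000001100
Gen 8 (rule 110): 1000011100
Gen 9 (rule 54): 1100100010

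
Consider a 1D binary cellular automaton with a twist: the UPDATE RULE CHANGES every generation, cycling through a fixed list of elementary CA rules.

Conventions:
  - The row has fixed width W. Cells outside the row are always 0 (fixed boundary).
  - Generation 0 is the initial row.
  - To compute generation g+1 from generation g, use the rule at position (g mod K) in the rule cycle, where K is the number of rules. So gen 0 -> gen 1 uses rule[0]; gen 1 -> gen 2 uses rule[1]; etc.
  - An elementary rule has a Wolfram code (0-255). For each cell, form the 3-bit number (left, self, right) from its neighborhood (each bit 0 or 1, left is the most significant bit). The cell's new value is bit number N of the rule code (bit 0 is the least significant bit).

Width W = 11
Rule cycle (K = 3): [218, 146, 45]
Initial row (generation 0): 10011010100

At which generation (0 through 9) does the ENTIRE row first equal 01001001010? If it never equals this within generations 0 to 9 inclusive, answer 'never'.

Gen 0: 10011010100
Gen 1 (rule 218): 01111000010
Gen 2 (rule 146): 10110100101
Gen 3 (rule 45): 11101100111
Gen 4 (rule 218): 11101111111
Gen 5 (rule 146): 01000111110
Gen 6 (rule 45): 01010100000
Gen 7 (rule 218): 10000010000
Gen 8 (rule 146): 01000101000
Gen 9 (rule 45): 01010111011

Answer: never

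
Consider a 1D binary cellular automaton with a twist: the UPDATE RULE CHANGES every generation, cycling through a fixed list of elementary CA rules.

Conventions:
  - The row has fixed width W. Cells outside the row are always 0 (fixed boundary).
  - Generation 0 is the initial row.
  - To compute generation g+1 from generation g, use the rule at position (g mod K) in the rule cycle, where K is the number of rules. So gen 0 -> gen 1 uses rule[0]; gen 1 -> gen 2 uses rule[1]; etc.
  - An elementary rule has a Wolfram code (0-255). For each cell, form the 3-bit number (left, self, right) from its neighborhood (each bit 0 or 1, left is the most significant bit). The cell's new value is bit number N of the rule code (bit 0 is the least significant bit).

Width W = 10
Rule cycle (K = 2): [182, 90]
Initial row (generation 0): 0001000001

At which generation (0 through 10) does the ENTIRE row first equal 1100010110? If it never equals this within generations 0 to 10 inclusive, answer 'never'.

Gen 0: 0001000001
Gen 1 (rule 182): 0011100011
Gen 2 (rule 90): 0110110111
Gen 3 (rule 182): 1001001010
Gen 4 (rule 90): 0110110001
Gen 5 (rule 182): 1001001011
Gen 6 (rule 90): 0110110011
Gen 7 (rule 182): 1001001100
Gen 8 (rule 90): 0110111110
Gen 9 (rule 182): 1001011101
Gen 10 (rule 90): 0110010100

Answer: never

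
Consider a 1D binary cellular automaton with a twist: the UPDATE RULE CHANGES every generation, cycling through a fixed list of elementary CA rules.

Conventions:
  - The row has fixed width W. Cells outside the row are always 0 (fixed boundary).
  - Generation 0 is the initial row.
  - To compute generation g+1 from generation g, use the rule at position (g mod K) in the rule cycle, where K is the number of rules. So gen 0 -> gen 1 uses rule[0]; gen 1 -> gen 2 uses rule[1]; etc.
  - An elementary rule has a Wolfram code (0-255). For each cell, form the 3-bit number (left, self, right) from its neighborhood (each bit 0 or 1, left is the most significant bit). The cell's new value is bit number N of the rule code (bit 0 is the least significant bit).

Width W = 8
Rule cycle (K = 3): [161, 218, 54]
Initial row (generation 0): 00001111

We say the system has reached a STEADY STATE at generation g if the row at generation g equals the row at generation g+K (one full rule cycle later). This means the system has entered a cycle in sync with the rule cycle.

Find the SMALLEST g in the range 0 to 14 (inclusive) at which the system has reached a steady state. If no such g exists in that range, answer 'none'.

Answer: 2

Derivation:
Gen 0: 00001111
Gen 1 (rule 161): 11100110
Gen 2 (rule 218): 11111111
Gen 3 (rule 54): 00000000
Gen 4 (rule 161): 11111111
Gen 5 (rule 218): 11111111
Gen 6 (rule 54): 00000000
Gen 7 (rule 161): 11111111
Gen 8 (rule 218): 11111111
Gen 9 (rule 54): 00000000
Gen 10 (rule 161): 11111111
Gen 11 (rule 218): 11111111
Gen 12 (rule 54): 00000000
Gen 13 (rule 161): 11111111
Gen 14 (rule 218): 11111111
Gen 15 (rule 54): 00000000
Gen 16 (rule 161): 11111111
Gen 17 (rule 218): 11111111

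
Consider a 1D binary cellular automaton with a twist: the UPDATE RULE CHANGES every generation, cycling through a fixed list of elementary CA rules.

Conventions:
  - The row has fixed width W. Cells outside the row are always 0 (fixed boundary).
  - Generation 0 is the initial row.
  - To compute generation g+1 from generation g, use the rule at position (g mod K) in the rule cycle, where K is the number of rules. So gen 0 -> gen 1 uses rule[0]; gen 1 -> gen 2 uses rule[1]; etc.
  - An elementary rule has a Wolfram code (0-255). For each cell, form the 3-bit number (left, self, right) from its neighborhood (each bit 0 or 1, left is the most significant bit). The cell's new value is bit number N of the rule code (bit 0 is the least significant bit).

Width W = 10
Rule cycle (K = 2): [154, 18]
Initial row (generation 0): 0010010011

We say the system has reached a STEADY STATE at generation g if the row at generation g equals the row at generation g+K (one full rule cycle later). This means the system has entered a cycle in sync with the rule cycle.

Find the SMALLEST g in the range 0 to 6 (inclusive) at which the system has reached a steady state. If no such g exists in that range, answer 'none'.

Answer: none

Derivation:
Gen 0: 0010010011
Gen 1 (rule 154): 0101101110
Gen 2 (rule 18): 1000000001
Gen 3 (rule 154): 0100000010
Gen 4 (rule 18): 1010000101
Gen 5 (rule 154): 0001001000
Gen 6 (rule 18): 0010110100
Gen 7 (rule 154): 0100100010
Gen 8 (rule 18): 1011010101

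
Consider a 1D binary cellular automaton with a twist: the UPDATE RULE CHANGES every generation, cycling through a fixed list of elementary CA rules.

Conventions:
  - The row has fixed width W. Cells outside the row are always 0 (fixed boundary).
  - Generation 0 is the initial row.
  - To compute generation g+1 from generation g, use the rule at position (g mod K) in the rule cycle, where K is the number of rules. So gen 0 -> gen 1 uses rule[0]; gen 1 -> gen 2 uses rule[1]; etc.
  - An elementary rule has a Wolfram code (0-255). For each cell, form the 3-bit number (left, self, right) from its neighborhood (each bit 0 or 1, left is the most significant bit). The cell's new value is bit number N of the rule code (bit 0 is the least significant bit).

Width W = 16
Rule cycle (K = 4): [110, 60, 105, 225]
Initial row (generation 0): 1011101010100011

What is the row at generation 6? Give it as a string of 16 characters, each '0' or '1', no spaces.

Gen 0: 1011101010100011
Gen 1 (rule 110): 1110111111100111
Gen 2 (rule 60): 1001100000010100
Gen 3 (rule 105): 0001101111001001
Gen 4 (rule 225): 1100110111000000
Gen 5 (rule 110): 1101111101000000
Gen 6 (rule 60): 1011000011100000

Answer: 1011000011100000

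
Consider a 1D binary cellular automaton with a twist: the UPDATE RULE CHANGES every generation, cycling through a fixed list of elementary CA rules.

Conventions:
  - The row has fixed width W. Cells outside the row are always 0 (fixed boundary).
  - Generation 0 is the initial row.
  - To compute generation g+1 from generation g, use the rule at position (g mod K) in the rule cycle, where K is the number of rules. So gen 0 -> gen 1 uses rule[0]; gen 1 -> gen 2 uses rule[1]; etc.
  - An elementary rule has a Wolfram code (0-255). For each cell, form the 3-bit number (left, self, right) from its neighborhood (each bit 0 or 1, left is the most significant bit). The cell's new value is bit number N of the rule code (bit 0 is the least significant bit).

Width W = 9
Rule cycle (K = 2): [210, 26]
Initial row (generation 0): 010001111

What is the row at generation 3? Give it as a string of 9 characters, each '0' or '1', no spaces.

Answer: 000001010

Derivation:
Gen 0: 010001111
Gen 1 (rule 210): 101010111
Gen 2 (rule 26): 000000100
Gen 3 (rule 210): 000001010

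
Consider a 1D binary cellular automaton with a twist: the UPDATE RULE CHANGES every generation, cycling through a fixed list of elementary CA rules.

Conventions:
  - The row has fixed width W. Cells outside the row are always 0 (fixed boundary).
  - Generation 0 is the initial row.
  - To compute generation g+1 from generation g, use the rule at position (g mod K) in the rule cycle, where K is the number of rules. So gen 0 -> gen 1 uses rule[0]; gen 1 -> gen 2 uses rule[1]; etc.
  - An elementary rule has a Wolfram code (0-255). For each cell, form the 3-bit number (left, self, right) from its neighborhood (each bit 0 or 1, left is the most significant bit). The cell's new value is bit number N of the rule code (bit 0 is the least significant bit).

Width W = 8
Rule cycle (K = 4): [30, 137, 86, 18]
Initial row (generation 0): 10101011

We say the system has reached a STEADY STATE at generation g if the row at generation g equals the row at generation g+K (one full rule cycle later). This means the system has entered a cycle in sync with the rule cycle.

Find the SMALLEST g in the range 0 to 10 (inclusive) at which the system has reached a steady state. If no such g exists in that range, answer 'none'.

Gen 0: 10101011
Gen 1 (rule 30): 10101010
Gen 2 (rule 137): 00000000
Gen 3 (rule 86): 00000000
Gen 4 (rule 18): 00000000
Gen 5 (rule 30): 00000000
Gen 6 (rule 137): 11111111
Gen 7 (rule 86): 00000001
Gen 8 (rule 18): 00000010
Gen 9 (rule 30): 00000111
Gen 10 (rule 137): 11110110
Gen 11 (rule 86): 00010011
Gen 12 (rule 18): 00101100
Gen 13 (rule 30): 01101010
Gen 14 (rule 137): 01000000

Answer: none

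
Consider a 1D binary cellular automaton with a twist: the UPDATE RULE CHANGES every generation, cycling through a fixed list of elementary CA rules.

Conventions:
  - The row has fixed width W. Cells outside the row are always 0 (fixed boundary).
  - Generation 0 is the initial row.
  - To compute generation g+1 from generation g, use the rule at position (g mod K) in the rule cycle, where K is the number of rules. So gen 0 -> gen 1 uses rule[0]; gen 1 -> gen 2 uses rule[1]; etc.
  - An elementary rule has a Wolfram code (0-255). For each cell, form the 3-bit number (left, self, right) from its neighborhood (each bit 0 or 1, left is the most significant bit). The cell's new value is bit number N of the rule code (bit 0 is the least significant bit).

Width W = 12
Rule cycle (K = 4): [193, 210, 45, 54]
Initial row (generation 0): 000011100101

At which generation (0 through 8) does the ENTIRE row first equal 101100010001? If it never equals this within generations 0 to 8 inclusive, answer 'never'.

Gen 0: 000011100101
Gen 1 (rule 193): 111001100000
Gen 2 (rule 210): 011110110000
Gen 3 (rule 45): 010001100111
Gen 4 (rule 54): 111010011000
Gen 5 (rule 193): 011000001011
Gen 6 (rule 210): 101100010001
Gen 7 (rule 45): 111001010101
Gen 8 (rule 54): 000111111111

Answer: 6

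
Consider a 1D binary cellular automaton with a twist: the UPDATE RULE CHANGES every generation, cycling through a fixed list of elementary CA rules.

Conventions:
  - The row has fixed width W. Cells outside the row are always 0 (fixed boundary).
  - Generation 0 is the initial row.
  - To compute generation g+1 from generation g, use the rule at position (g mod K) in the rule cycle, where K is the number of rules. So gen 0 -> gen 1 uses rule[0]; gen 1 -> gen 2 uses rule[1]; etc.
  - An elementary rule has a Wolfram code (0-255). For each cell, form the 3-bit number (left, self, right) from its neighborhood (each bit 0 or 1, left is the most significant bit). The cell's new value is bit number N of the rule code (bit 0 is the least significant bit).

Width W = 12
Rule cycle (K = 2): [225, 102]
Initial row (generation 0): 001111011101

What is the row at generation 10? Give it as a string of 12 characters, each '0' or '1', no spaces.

Answer: 100111000101

Derivation:
Gen 0: 001111011101
Gen 1 (rule 225): 100111101110
Gen 2 (rule 102): 101000110010
Gen 3 (rule 225): 010010010000
Gen 4 (rule 102): 110110110000
Gen 5 (rule 225): 011011010111
Gen 6 (rule 102): 101101111001
Gen 7 (rule 225): 010110111000
Gen 8 (rule 102): 111011001000
Gen 9 (rule 225): 011101000011
Gen 10 (rule 102): 100111000101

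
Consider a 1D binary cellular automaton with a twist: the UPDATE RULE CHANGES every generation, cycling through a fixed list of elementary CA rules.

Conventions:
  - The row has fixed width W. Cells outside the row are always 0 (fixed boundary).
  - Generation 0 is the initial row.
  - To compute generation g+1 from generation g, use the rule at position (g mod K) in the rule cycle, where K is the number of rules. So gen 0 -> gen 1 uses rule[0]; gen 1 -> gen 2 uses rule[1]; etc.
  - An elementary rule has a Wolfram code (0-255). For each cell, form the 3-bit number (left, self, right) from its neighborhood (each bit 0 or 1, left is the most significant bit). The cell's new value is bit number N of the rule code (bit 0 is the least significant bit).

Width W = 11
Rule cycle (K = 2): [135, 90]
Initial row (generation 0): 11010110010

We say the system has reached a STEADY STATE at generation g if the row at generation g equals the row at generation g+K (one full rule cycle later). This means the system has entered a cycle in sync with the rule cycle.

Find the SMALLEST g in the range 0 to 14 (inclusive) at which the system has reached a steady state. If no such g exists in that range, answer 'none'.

Gen 0: 11010110010
Gen 1 (rule 135): 00010000110
Gen 2 (rule 90): 00101001111
Gen 3 (rule 135): 11101010110
Gen 4 (rule 90): 10100000111
Gen 5 (rule 135): 10101111010
Gen 6 (rule 90): 00001001001
Gen 7 (rule 135): 11111011011
Gen 8 (rule 90): 10001011011
Gen 9 (rule 135): 10111000000
Gen 10 (rule 90): 00101100000
Gen 11 (rule 135): 11100001111
Gen 12 (rule 90): 10110011001
Gen 13 (rule 135): 10000100011
Gen 14 (rule 90): 01001010111
Gen 15 (rule 135): 11011010010
Gen 16 (rule 90): 11011001101

Answer: none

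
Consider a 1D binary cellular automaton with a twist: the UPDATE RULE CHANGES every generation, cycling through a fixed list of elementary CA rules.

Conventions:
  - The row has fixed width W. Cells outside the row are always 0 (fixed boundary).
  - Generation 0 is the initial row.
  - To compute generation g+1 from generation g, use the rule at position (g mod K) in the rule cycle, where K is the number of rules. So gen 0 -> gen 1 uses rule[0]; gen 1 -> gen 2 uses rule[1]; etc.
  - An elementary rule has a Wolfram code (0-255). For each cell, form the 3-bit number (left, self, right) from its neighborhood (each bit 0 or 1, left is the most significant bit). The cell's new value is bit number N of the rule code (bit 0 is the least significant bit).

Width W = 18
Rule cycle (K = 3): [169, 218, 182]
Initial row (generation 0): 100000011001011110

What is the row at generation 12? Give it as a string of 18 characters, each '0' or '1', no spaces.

Gen 0: 100000011001011110
Gen 1 (rule 169): 001111010000111100
Gen 2 (rule 218): 011111001001111110
Gen 3 (rule 182): 101110111110111101
Gen 4 (rule 169): 011101111101111010
Gen 5 (rule 218): 111101111101111001
Gen 6 (rule 182): 011010111010110111
Gen 7 (rule 169): 010101110101101110
Gen 8 (rule 218): 100001110001101111
Gen 9 (rule 182): 110010101010010110
Gen 10 (rule 169): 100001010100001100
Gen 11 (rule 218): 010010000010011110
Gen 12 (rule 182): 111111000111101101

Answer: 111111000111101101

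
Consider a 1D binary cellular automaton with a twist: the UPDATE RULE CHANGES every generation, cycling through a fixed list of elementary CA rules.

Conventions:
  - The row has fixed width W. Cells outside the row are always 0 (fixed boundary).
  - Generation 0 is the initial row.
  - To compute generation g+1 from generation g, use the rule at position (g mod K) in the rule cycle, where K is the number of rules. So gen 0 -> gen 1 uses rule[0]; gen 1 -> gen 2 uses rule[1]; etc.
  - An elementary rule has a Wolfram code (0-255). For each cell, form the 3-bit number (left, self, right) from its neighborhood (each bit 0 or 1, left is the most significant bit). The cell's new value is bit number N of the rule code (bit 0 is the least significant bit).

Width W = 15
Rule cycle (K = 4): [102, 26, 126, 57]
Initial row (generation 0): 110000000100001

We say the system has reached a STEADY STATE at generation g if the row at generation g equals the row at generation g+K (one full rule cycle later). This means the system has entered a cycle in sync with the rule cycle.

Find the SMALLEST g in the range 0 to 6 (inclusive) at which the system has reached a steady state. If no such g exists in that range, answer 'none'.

Answer: none

Derivation:
Gen 0: 110000000100001
Gen 1 (rule 102): 010000001100011
Gen 2 (rule 26): 101000011010110
Gen 3 (rule 126): 111100111111111
Gen 4 (rule 57): 100010100000000
Gen 5 (rule 102): 100111100000000
Gen 6 (rule 26): 011100010000000
Gen 7 (rule 126): 110110111000000
Gen 8 (rule 57): 101101100111111
Gen 9 (rule 102): 110110101000001
Gen 10 (rule 26): 100100000100010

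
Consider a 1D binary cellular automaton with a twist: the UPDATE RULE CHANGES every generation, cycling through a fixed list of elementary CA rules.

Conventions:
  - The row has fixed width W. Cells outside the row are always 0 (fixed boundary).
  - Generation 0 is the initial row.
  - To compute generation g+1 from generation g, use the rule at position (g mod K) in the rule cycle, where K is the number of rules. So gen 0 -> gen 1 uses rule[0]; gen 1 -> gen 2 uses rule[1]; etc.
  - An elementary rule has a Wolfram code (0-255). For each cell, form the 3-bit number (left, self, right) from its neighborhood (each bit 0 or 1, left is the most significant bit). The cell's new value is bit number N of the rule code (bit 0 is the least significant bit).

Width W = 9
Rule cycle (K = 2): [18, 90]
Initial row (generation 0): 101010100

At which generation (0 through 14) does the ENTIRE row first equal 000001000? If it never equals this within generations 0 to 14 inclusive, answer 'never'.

Gen 0: 101010100
Gen 1 (rule 18): 000000010
Gen 2 (rule 90): 000000101
Gen 3 (rule 18): 000001000
Gen 4 (rule 90): 000010100
Gen 5 (rule 18): 000100010
Gen 6 (rule 90): 001010101
Gen 7 (rule 18): 010000000
Gen 8 (rule 90): 101000000
Gen 9 (rule 18): 000100000
Gen 10 (rule 90): 001010000
Gen 11 (rule 18): 010001000
Gen 12 (rule 90): 101010100
Gen 13 (rule 18): 000000010
Gen 14 (rule 90): 000000101

Answer: 3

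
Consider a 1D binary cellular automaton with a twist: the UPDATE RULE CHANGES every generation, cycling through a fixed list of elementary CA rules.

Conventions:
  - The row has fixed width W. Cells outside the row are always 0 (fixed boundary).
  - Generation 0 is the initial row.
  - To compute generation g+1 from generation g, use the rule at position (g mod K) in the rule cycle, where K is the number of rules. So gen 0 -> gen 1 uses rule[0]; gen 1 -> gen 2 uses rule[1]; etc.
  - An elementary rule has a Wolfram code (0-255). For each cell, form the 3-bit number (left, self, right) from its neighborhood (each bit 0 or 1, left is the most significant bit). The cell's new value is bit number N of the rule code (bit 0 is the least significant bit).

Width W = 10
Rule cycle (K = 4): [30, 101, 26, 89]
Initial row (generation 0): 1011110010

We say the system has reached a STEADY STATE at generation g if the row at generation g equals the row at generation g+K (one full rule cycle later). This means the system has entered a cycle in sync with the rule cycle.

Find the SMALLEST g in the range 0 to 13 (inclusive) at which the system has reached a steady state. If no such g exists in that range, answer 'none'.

Gen 0: 1011110010
Gen 1 (rule 30): 1010001111
Gen 2 (rule 101): 1110100001
Gen 3 (rule 26): 1000010010
Gen 4 (rule 89): 0111001001
Gen 5 (rule 30): 1100111111
Gen 6 (rule 101): 0100000001
Gen 7 (rule 26): 1010000010
Gen 8 (rule 89): 0001111001
Gen 9 (rule 30): 0011000111
Gen 10 (rule 101): 1001010001
Gen 11 (rule 26): 0110001010
Gen 12 (rule 89): 0111100001
Gen 13 (rule 30): 1100010011
Gen 14 (rule 101): 0101010001
Gen 15 (rule 26): 1000001010
Gen 16 (rule 89): 0111100001
Gen 17 (rule 30): 1100010011

Answer: 12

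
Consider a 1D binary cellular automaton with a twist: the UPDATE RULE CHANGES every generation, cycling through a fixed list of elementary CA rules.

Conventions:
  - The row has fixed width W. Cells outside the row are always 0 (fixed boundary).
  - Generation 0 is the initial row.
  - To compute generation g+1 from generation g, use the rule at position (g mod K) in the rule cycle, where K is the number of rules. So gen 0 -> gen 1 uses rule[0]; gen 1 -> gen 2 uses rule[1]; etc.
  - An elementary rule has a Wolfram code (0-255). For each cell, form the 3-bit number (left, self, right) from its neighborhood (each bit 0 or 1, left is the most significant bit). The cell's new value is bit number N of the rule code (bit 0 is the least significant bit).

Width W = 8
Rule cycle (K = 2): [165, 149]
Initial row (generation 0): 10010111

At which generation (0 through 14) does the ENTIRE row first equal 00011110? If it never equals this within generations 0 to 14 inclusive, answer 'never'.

Gen 0: 10010111
Gen 1 (rule 165): 10011010
Gen 2 (rule 149): 11000011
Gen 3 (rule 165): 00011000
Gen 4 (rule 149): 11000111
Gen 5 (rule 165): 00010010
Gen 6 (rule 149): 11011011
Gen 7 (rule 165): 00100100
Gen 8 (rule 149): 10110111
Gen 9 (rule 165): 11001010
Gen 10 (rule 149): 00101011
Gen 11 (rule 165): 10111100
Gen 12 (rule 149): 10011011
Gen 13 (rule 165): 10000100
Gen 14 (rule 149): 11110111

Answer: never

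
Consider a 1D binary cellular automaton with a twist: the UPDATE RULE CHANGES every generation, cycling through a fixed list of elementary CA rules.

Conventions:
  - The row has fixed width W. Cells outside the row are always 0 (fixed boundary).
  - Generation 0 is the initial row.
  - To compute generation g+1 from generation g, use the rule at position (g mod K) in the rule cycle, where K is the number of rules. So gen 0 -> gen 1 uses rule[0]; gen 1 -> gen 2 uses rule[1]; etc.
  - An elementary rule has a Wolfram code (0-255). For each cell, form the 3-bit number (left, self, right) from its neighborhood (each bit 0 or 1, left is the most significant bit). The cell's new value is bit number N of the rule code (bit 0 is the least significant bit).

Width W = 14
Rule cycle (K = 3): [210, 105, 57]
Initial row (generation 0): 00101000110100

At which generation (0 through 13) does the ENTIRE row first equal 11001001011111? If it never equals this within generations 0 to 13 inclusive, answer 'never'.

Gen 0: 00101000110100
Gen 1 (rule 210): 01000101010010
Gen 2 (rule 105): 00010010100000
Gen 3 (rule 57): 11001001011111
Gen 4 (rule 210): 01110110001111
Gen 5 (rule 105): 01011110101001
Gen 6 (rule 57): 00110001010100
Gen 7 (rule 210): 01011010000010
Gen 8 (rule 105): 00111100111000
Gen 9 (rule 57): 10100010100111
Gen 10 (rule 210): 00010100011011
Gen 11 (rule 105): 11001001011111
Gen 12 (rule 57): 10100100110000
Gen 13 (rule 210): 00011011011000

Answer: 3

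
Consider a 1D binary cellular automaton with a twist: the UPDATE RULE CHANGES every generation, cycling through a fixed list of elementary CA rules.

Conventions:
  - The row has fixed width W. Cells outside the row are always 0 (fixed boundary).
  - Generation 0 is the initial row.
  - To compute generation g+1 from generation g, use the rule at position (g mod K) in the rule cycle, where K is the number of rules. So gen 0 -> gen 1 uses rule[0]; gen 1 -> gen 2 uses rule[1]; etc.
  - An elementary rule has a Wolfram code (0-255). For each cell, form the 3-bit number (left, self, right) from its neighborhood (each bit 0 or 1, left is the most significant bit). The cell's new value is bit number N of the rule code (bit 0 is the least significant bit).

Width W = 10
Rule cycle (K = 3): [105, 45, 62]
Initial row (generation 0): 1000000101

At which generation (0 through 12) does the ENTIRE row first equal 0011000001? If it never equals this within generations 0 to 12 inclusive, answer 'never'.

Gen 0: 1000000101
Gen 1 (rule 105): 0011110010
Gen 2 (rule 45): 1010000010
Gen 3 (rule 62): 1111000111
Gen 4 (rule 105): 1001010101
Gen 5 (rule 45): 1001111111
Gen 6 (rule 62): 1111000000
Gen 7 (rule 105): 1001011111
Gen 8 (rule 45): 1001110000
Gen 9 (rule 62): 1111001000
Gen 10 (rule 105): 1001000011
Gen 11 (rule 45): 1001011010
Gen 12 (rule 62): 1111110111

Answer: never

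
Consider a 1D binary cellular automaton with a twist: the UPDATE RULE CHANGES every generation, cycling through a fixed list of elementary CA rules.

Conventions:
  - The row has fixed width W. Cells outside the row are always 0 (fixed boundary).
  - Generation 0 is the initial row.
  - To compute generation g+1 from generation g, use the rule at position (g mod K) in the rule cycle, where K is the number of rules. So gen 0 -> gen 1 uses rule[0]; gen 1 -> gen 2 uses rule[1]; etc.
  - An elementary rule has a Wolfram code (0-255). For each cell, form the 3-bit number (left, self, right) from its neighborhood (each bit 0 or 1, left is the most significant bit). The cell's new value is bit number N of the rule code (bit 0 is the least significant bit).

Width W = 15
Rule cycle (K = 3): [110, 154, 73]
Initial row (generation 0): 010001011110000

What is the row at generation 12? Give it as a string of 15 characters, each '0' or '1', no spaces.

Gen 0: 010001011110000
Gen 1 (rule 110): 110011110010000
Gen 2 (rule 154): 101111101101000
Gen 3 (rule 73): 001000101100011
Gen 4 (rule 110): 011001111100111
Gen 5 (rule 154): 110111111011110
Gen 6 (rule 73): 110100001010010
Gen 7 (rule 110): 111100011110110
Gen 8 (rule 154): 111010111100101
Gen 9 (rule 73): 101000100100000
Gen 10 (rule 110): 111001101100000
Gen 11 (rule 154): 110111001010000
Gen 12 (rule 73): 110101000000111

Answer: 110101000000111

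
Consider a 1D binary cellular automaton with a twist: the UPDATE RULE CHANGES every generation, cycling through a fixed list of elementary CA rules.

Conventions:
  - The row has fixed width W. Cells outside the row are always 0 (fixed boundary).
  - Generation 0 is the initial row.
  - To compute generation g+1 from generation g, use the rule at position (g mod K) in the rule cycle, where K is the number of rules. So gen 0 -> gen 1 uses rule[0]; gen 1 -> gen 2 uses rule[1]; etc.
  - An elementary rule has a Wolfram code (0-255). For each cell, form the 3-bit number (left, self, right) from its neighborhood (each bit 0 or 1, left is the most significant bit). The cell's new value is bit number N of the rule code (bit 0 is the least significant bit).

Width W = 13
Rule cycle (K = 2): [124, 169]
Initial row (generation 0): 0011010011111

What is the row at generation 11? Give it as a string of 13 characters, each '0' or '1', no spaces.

Gen 0: 0011010011111
Gen 1 (rule 124): 0011111010001
Gen 2 (rule 169): 1011110100100
Gen 3 (rule 124): 1110011110110
Gen 4 (rule 169): 1100011101100
Gen 5 (rule 124): 1110010111110
Gen 6 (rule 169): 1100001111100
Gen 7 (rule 124): 1110001000110
Gen 8 (rule 169): 1100100010100
Gen 9 (rule 124): 1110110011110
Gen 10 (rule 169): 1101100011100
Gen 11 (rule 124): 1111110010110

Answer: 1111110010110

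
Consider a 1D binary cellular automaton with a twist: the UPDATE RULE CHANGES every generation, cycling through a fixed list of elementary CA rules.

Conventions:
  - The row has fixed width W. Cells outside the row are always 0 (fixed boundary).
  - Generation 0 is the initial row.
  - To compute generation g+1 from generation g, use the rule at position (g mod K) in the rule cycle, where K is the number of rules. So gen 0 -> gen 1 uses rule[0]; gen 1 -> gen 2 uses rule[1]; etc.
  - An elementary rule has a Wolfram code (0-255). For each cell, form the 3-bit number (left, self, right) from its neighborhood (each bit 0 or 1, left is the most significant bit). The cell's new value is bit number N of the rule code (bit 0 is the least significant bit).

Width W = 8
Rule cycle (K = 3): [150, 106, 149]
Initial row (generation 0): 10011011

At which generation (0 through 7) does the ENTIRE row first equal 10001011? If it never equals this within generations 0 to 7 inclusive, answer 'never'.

Gen 0: 10011011
Gen 1 (rule 150): 11100000
Gen 2 (rule 106): 10100000
Gen 3 (rule 149): 10111111
Gen 4 (rule 150): 10011110
Gen 5 (rule 106): 00110010
Gen 6 (rule 149): 10001011
Gen 7 (rule 150): 11011000

Answer: 6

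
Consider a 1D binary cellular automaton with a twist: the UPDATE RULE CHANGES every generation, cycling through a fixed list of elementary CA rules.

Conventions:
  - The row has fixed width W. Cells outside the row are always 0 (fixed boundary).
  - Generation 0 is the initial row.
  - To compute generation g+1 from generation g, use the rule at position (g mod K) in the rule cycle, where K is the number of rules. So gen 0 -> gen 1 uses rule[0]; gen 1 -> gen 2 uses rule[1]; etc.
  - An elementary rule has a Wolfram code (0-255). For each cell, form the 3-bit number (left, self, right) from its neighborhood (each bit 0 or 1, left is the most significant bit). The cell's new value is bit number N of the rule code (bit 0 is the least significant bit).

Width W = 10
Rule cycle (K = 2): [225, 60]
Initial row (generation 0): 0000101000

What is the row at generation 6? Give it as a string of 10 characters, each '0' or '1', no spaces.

Answer: 1001010010

Derivation:
Gen 0: 0000101000
Gen 1 (rule 225): 1110010011
Gen 2 (rule 60): 1001011010
Gen 3 (rule 225): 0000101100
Gen 4 (rule 60): 0000111010
Gen 5 (rule 225): 1110011100
Gen 6 (rule 60): 1001010010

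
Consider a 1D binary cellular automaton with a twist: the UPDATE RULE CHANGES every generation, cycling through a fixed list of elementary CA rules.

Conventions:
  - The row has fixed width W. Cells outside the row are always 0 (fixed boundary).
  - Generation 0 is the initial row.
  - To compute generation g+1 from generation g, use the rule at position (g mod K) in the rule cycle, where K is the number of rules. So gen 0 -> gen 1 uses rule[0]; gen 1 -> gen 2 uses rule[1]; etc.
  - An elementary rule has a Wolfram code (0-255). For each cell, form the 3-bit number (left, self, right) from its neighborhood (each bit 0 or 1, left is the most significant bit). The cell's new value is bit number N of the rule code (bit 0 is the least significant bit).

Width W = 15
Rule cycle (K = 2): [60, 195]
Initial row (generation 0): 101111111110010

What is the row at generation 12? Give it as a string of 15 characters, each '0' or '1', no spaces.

Answer: 100010001001000

Derivation:
Gen 0: 101111111110010
Gen 1 (rule 60): 111000000001011
Gen 2 (rule 195): 011011111110001
Gen 3 (rule 60): 010110000001001
Gen 4 (rule 195): 100010111110010
Gen 5 (rule 60): 110011100001011
Gen 6 (rule 195): 010101101110001
Gen 7 (rule 60): 011111011001001
Gen 8 (rule 195): 101111001010010
Gen 9 (rule 60): 111000101111011
Gen 10 (rule 195): 011011000111001
Gen 11 (rule 60): 010110100100101
Gen 12 (rule 195): 100010001001000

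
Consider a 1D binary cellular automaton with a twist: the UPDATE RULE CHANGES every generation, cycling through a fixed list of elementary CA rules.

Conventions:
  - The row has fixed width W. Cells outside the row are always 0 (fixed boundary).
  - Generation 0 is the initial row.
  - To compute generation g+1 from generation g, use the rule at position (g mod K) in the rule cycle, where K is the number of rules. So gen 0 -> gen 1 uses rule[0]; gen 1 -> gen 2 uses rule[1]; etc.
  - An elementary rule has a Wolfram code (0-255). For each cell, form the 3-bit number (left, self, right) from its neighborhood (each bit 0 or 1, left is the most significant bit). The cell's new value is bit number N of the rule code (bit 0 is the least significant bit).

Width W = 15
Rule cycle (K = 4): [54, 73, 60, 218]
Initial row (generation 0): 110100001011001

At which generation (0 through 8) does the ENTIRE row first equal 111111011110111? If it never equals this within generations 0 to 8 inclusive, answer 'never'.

Gen 0: 110100001011001
Gen 1 (rule 54): 001110011100111
Gen 2 (rule 73): 101010010100101
Gen 3 (rule 60): 111111011110111
Gen 4 (rule 218): 111111011110111
Gen 5 (rule 54): 000000100001000
Gen 6 (rule 73): 111110001100011
Gen 7 (rule 60): 100001001010010
Gen 8 (rule 218): 010010110001101

Answer: 3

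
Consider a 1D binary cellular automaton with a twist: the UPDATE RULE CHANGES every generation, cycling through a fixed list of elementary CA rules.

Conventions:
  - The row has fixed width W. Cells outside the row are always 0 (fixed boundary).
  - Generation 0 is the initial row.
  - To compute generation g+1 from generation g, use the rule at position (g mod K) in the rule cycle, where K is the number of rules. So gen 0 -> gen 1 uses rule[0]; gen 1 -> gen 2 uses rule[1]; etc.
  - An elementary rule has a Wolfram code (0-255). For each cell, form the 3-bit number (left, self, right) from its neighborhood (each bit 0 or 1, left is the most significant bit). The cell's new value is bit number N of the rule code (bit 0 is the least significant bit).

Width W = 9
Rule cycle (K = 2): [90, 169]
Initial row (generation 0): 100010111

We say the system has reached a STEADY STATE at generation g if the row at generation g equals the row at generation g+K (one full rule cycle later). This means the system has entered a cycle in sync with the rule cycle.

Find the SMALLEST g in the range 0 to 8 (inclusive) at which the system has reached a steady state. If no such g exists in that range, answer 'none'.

Gen 0: 100010111
Gen 1 (rule 90): 010100101
Gen 2 (rule 169): 001000010
Gen 3 (rule 90): 010100101
Gen 4 (rule 169): 001000010
Gen 5 (rule 90): 010100101
Gen 6 (rule 169): 001000010
Gen 7 (rule 90): 010100101
Gen 8 (rule 169): 001000010
Gen 9 (rule 90): 010100101
Gen 10 (rule 169): 001000010

Answer: 1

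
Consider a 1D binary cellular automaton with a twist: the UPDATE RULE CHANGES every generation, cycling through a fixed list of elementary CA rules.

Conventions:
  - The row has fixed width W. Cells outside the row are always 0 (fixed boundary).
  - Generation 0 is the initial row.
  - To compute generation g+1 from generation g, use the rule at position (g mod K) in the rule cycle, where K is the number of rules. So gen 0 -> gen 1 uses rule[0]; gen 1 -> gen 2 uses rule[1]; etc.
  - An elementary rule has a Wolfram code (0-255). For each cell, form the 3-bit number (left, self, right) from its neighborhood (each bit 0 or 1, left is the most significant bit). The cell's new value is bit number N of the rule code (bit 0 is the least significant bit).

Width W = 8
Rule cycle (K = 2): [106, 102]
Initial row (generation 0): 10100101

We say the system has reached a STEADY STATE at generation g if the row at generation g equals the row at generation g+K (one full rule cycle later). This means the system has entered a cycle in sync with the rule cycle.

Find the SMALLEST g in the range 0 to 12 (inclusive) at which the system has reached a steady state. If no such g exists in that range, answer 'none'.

Gen 0: 10100101
Gen 1 (rule 106): 01001010
Gen 2 (rule 102): 11011110
Gen 3 (rule 106): 11110010
Gen 4 (rule 102): 00010110
Gen 5 (rule 106): 00101110
Gen 6 (rule 102): 01110010
Gen 7 (rule 106): 11010100
Gen 8 (rule 102): 01111100
Gen 9 (rule 106): 11000100
Gen 10 (rule 102): 01001100
Gen 11 (rule 106): 10011100
Gen 12 (rule 102): 10100100
Gen 13 (rule 106): 01001000
Gen 14 (rule 102): 11011000

Answer: none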